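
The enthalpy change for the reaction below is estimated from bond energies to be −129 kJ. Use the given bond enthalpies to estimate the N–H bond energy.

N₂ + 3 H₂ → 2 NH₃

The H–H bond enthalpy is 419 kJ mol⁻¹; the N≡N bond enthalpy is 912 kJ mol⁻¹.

D(N–H) ≈ 383 kJ/mol

Let D be the N–H bond energy.
Σ(broken) = 3×419 + 1×912 = 2169
Σ(formed) = 6×D = 6D
ΔH = Σ(broken) − Σ(formed) = (2169) − (6D) = +2169 − 6D
Setting this equal to −129 kJ gives 6D = 2298, so D = 383 kJ/mol.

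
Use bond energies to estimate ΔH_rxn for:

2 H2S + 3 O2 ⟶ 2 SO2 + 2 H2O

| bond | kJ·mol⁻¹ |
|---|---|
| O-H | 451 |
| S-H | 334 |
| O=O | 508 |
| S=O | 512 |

Bonds broken (reactants):
  O=O: 3 × 508 = 1524
  S-H: 4 × 334 = 1336
  Σ(broken) = 2860 kJ
Bonds formed (products):
  O-H: 4 × 451 = 1804
  S=O: 4 × 512 = 2048
  Σ(formed) = 3852 kJ
ΔH = Σ(broken) − Σ(formed) = 2860 − 3852 = −992 kJ

ΔH ≈ −992 kJ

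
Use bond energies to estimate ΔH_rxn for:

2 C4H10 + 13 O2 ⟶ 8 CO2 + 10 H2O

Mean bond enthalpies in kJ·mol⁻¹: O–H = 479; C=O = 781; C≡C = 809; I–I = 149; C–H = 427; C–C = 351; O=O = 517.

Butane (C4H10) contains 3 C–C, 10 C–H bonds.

ΔH ≈ −4709 kJ

Bonds broken (reactants):
  C–C: 6 × 351 = 2106
  C–H: 20 × 427 = 8540
  O=O: 13 × 517 = 6721
  Σ(broken) = 17367 kJ
Bonds formed (products):
  C=O: 16 × 781 = 12496
  O–H: 20 × 479 = 9580
  Σ(formed) = 22076 kJ
ΔH = Σ(broken) − Σ(formed) = 17367 − 22076 = −4709 kJ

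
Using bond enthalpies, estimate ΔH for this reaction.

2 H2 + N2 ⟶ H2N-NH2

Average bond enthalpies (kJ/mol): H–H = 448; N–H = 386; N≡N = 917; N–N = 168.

ΔH ≈ +101 kJ

Bonds broken (reactants):
  H–H: 2 × 448 = 896
  N≡N: 1 × 917 = 917
  Σ(broken) = 1813 kJ
Bonds formed (products):
  N–H: 4 × 386 = 1544
  N–N: 1 × 168 = 168
  Σ(formed) = 1712 kJ
ΔH = Σ(broken) − Σ(formed) = 1813 − 1712 = +101 kJ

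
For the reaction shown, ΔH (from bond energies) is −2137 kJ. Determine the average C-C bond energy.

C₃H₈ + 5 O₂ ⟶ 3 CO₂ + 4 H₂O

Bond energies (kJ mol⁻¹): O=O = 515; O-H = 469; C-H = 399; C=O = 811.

D(C-C) ≈ 357 kJ/mol

Let D be the C-C bond energy.
Σ(broken) = 2×D + 8×399 + 5×515 = 5767 + 2D
Σ(formed) = 6×811 + 8×469 = 8618
ΔH = Σ(broken) − Σ(formed) = (5767 + 2D) − (8618) = −2851 + 2D
Setting this equal to −2137 kJ gives 2D = 714, so D = 357 kJ/mol.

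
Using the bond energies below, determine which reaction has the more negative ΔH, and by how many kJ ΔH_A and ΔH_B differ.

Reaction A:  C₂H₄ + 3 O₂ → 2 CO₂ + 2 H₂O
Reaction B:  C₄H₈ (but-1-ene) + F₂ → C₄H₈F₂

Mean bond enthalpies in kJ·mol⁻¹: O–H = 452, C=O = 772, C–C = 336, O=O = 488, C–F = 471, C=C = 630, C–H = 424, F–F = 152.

Reaction A:
  Bonds broken (reactants):
    C–H: 4 × 424 = 1696
    C=C: 1 × 630 = 630
    O=O: 3 × 488 = 1464
    Σ(broken) = 3790 kJ
  Bonds formed (products):
    C=O: 4 × 772 = 3088
    O–H: 4 × 452 = 1808
    Σ(formed) = 4896 kJ
  ΔH_A = 3790 − 4896 = −1106 kJ
Reaction B:
  Bonds broken (reactants):
    C–C: 2 × 336 = 672
    C–H: 8 × 424 = 3392
    C=C: 1 × 630 = 630
    F–F: 1 × 152 = 152
    Σ(broken) = 4846 kJ
  Bonds formed (products):
    C–C: 3 × 336 = 1008
    C–F: 2 × 471 = 942
    C–H: 8 × 424 = 3392
    Σ(formed) = 5342 kJ
  ΔH_B = 4846 − 5342 = −496 kJ
ΔH_A − ΔH_B = −610 kJ, so reaction A has the more negative ΔH; |ΔH_A − ΔH_B| = 610 kJ.

Reaction A, by 610 kJ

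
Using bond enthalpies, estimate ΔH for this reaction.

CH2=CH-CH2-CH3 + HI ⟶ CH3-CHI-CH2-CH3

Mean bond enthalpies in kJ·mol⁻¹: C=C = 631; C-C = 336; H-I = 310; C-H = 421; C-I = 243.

ΔH ≈ −59 kJ

Bonds broken (reactants):
  C-C: 2 × 336 = 672
  C-H: 8 × 421 = 3368
  C=C: 1 × 631 = 631
  H-I: 1 × 310 = 310
  Σ(broken) = 4981 kJ
Bonds formed (products):
  C-C: 3 × 336 = 1008
  C-H: 9 × 421 = 3789
  C-I: 1 × 243 = 243
  Σ(formed) = 5040 kJ
ΔH = Σ(broken) − Σ(formed) = 4981 − 5040 = −59 kJ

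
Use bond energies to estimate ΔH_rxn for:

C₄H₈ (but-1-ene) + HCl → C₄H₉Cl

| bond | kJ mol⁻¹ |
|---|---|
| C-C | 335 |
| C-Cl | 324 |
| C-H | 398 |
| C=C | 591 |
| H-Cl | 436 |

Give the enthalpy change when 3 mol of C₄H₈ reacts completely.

ΔH = −90 kJ

Bonds broken (reactants):
  C-C: 2 × 335 = 670
  C-H: 8 × 398 = 3184
  C=C: 1 × 591 = 591
  H-Cl: 1 × 436 = 436
  Σ(broken) = 4881 kJ
Bonds formed (products):
  C-C: 3 × 335 = 1005
  C-Cl: 1 × 324 = 324
  C-H: 9 × 398 = 3582
  Σ(formed) = 4911 kJ
ΔH = Σ(broken) − Σ(formed) = 4881 − 4911 = −30 kJ
For 3× the reaction as written: 3 × (−30) = −90 kJ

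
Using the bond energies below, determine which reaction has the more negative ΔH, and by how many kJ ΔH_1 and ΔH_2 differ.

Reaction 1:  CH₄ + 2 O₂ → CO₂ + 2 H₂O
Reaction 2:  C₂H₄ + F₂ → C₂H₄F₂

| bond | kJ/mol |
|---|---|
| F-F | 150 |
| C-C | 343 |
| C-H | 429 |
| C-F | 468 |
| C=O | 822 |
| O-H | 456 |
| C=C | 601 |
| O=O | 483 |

Reaction 1:
  Bonds broken (reactants):
    C-H: 4 × 429 = 1716
    O=O: 2 × 483 = 966
    Σ(broken) = 2682 kJ
  Bonds formed (products):
    C=O: 2 × 822 = 1644
    O-H: 4 × 456 = 1824
    Σ(formed) = 3468 kJ
  ΔH_1 = 2682 − 3468 = −786 kJ
Reaction 2:
  Bonds broken (reactants):
    C-H: 4 × 429 = 1716
    C=C: 1 × 601 = 601
    F-F: 1 × 150 = 150
    Σ(broken) = 2467 kJ
  Bonds formed (products):
    C-C: 1 × 343 = 343
    C-F: 2 × 468 = 936
    C-H: 4 × 429 = 1716
    Σ(formed) = 2995 kJ
  ΔH_2 = 2467 − 2995 = −528 kJ
ΔH_1 − ΔH_2 = −258 kJ, so reaction 1 has the more negative ΔH; |ΔH_1 − ΔH_2| = 258 kJ.

Reaction 1, by 258 kJ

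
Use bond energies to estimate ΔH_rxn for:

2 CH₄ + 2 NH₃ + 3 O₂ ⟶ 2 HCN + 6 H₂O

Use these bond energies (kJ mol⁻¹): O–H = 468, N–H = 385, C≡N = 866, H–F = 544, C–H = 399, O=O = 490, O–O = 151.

Bonds broken (reactants):
  C–H: 8 × 399 = 3192
  N–H: 6 × 385 = 2310
  O=O: 3 × 490 = 1470
  Σ(broken) = 6972 kJ
Bonds formed (products):
  C≡N: 2 × 866 = 1732
  C–H: 2 × 399 = 798
  O–H: 12 × 468 = 5616
  Σ(formed) = 8146 kJ
ΔH = Σ(broken) − Σ(formed) = 6972 − 8146 = −1174 kJ

ΔH ≈ −1174 kJ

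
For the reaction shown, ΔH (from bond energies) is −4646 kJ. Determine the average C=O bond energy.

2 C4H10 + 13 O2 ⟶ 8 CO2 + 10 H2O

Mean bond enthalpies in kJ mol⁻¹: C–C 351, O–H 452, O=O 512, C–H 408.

Let D be the C=O bond energy.
Σ(broken) = 6×351 + 20×408 + 13×512 = 16922
Σ(formed) = 16×D + 20×452 = 9040 + 16D
ΔH = Σ(broken) − Σ(formed) = (16922) − (9040 + 16D) = +7882 − 16D
Setting this equal to −4646 kJ gives 16D = 12528, so D = 783 kJ/mol.

D(C=O) ≈ 783 kJ/mol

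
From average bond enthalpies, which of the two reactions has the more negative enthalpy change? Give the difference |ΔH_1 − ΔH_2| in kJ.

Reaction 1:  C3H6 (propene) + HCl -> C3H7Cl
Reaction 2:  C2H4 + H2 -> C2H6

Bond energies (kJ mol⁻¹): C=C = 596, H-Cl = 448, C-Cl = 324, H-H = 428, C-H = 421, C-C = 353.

Reaction 1:
  Bonds broken (reactants):
    C-C: 1 × 353 = 353
    C-H: 6 × 421 = 2526
    C=C: 1 × 596 = 596
    H-Cl: 1 × 448 = 448
    Σ(broken) = 3923 kJ
  Bonds formed (products):
    C-C: 2 × 353 = 706
    C-Cl: 1 × 324 = 324
    C-H: 7 × 421 = 2947
    Σ(formed) = 3977 kJ
  ΔH_1 = 3923 − 3977 = −54 kJ
Reaction 2:
  Bonds broken (reactants):
    C-H: 4 × 421 = 1684
    C=C: 1 × 596 = 596
    H-H: 1 × 428 = 428
    Σ(broken) = 2708 kJ
  Bonds formed (products):
    C-C: 1 × 353 = 353
    C-H: 6 × 421 = 2526
    Σ(formed) = 2879 kJ
  ΔH_2 = 2708 − 2879 = −171 kJ
ΔH_1 − ΔH_2 = +117 kJ, so reaction 2 has the more negative ΔH; |ΔH_1 − ΔH_2| = 117 kJ.

Reaction 2, by 117 kJ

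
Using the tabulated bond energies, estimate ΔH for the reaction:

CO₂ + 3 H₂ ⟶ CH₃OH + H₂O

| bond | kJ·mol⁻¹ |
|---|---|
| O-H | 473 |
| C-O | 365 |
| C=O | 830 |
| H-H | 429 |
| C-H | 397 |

Bonds broken (reactants):
  C=O: 2 × 830 = 1660
  H-H: 3 × 429 = 1287
  Σ(broken) = 2947 kJ
Bonds formed (products):
  C-H: 3 × 397 = 1191
  C-O: 1 × 365 = 365
  O-H: 3 × 473 = 1419
  Σ(formed) = 2975 kJ
ΔH = Σ(broken) − Σ(formed) = 2947 − 2975 = −28 kJ

ΔH ≈ −28 kJ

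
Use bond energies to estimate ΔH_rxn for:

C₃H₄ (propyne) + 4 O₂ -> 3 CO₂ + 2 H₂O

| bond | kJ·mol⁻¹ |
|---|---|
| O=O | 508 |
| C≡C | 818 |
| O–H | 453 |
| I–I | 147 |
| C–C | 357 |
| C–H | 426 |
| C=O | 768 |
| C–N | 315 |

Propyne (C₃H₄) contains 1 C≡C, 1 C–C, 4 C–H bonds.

ΔH ≈ −1509 kJ

Bonds broken (reactants):
  C≡C: 1 × 818 = 818
  C–C: 1 × 357 = 357
  C–H: 4 × 426 = 1704
  O=O: 4 × 508 = 2032
  Σ(broken) = 4911 kJ
Bonds formed (products):
  C=O: 6 × 768 = 4608
  O–H: 4 × 453 = 1812
  Σ(formed) = 6420 kJ
ΔH = Σ(broken) − Σ(formed) = 4911 − 6420 = −1509 kJ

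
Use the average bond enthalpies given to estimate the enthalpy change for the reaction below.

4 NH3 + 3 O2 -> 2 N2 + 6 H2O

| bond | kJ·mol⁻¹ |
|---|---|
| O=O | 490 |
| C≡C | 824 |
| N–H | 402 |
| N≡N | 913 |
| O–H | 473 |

Bonds broken (reactants):
  N–H: 12 × 402 = 4824
  O=O: 3 × 490 = 1470
  Σ(broken) = 6294 kJ
Bonds formed (products):
  N≡N: 2 × 913 = 1826
  O–H: 12 × 473 = 5676
  Σ(formed) = 7502 kJ
ΔH = Σ(broken) − Σ(formed) = 6294 − 7502 = −1208 kJ

ΔH ≈ −1208 kJ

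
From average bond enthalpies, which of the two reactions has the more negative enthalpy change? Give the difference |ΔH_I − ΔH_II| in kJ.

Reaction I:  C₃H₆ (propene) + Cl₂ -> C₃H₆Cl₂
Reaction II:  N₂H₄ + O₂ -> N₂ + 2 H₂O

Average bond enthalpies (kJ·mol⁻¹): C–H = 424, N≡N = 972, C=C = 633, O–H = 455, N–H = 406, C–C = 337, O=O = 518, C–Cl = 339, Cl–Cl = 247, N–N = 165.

Reaction II, by 350 kJ

Reaction I:
  Bonds broken (reactants):
    C–C: 1 × 337 = 337
    C–H: 6 × 424 = 2544
    C=C: 1 × 633 = 633
    Cl–Cl: 1 × 247 = 247
    Σ(broken) = 3761 kJ
  Bonds formed (products):
    C–C: 2 × 337 = 674
    C–Cl: 2 × 339 = 678
    C–H: 6 × 424 = 2544
    Σ(formed) = 3896 kJ
  ΔH_I = 3761 − 3896 = −135 kJ
Reaction II:
  Bonds broken (reactants):
    N–H: 4 × 406 = 1624
    N–N: 1 × 165 = 165
    O=O: 1 × 518 = 518
    Σ(broken) = 2307 kJ
  Bonds formed (products):
    N≡N: 1 × 972 = 972
    O–H: 4 × 455 = 1820
    Σ(formed) = 2792 kJ
  ΔH_II = 2307 − 2792 = −485 kJ
ΔH_I − ΔH_II = +350 kJ, so reaction II has the more negative ΔH; |ΔH_I − ΔH_II| = 350 kJ.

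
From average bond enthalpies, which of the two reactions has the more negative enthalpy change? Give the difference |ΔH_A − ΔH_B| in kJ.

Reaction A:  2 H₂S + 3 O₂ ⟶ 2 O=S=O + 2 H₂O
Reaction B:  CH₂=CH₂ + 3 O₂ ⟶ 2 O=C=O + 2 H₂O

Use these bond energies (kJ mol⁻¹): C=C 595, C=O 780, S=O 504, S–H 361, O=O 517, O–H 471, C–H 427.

Reaction A:
  Bonds broken (reactants):
    O=O: 3 × 517 = 1551
    S–H: 4 × 361 = 1444
    Σ(broken) = 2995 kJ
  Bonds formed (products):
    O–H: 4 × 471 = 1884
    S=O: 4 × 504 = 2016
    Σ(formed) = 3900 kJ
  ΔH_A = 2995 − 3900 = −905 kJ
Reaction B:
  Bonds broken (reactants):
    C–H: 4 × 427 = 1708
    C=C: 1 × 595 = 595
    O=O: 3 × 517 = 1551
    Σ(broken) = 3854 kJ
  Bonds formed (products):
    C=O: 4 × 780 = 3120
    O–H: 4 × 471 = 1884
    Σ(formed) = 5004 kJ
  ΔH_B = 3854 − 5004 = −1150 kJ
ΔH_A − ΔH_B = +245 kJ, so reaction B has the more negative ΔH; |ΔH_A − ΔH_B| = 245 kJ.

Reaction B, by 245 kJ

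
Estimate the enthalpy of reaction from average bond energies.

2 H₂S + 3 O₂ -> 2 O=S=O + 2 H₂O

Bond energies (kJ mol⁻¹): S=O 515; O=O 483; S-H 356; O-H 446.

ΔH ≈ −971 kJ

Bonds broken (reactants):
  O=O: 3 × 483 = 1449
  S-H: 4 × 356 = 1424
  Σ(broken) = 2873 kJ
Bonds formed (products):
  O-H: 4 × 446 = 1784
  S=O: 4 × 515 = 2060
  Σ(formed) = 3844 kJ
ΔH = Σ(broken) − Σ(formed) = 2873 − 3844 = −971 kJ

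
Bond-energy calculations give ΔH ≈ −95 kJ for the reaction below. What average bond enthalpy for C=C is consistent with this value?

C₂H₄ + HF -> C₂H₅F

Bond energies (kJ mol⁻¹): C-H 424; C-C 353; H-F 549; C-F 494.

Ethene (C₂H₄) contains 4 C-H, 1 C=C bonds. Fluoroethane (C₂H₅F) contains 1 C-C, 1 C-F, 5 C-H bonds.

D(C=C) ≈ 627 kJ/mol

Let D be the C=C bond energy.
Σ(broken) = 4×424 + 1×D + 1×549 = 2245 + D
Σ(formed) = 1×353 + 1×494 + 5×424 = 2967
ΔH = Σ(broken) − Σ(formed) = (2245 + D) − (2967) = −722 + D
Setting this equal to −95 kJ gives D = 627 kJ/mol.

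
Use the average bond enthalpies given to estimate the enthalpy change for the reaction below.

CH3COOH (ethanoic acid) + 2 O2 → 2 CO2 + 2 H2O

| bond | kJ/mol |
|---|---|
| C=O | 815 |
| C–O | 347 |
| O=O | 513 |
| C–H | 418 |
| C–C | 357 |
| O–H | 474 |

ΔH ≈ −883 kJ

Bonds broken (reactants):
  C–C: 1 × 357 = 357
  C–H: 3 × 418 = 1254
  C–O: 1 × 347 = 347
  C=O: 1 × 815 = 815
  O–H: 1 × 474 = 474
  O=O: 2 × 513 = 1026
  Σ(broken) = 4273 kJ
Bonds formed (products):
  C=O: 4 × 815 = 3260
  O–H: 4 × 474 = 1896
  Σ(formed) = 5156 kJ
ΔH = Σ(broken) − Σ(formed) = 4273 − 5156 = −883 kJ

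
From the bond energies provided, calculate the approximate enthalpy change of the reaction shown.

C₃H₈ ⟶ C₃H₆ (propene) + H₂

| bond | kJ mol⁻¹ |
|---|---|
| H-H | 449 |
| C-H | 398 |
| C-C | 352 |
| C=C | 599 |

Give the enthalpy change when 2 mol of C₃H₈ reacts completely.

Bonds broken (reactants):
  C-C: 2 × 352 = 704
  C-H: 8 × 398 = 3184
  Σ(broken) = 3888 kJ
Bonds formed (products):
  C-C: 1 × 352 = 352
  C-H: 6 × 398 = 2388
  C=C: 1 × 599 = 599
  H-H: 1 × 449 = 449
  Σ(formed) = 3788 kJ
ΔH = Σ(broken) − Σ(formed) = 3888 − 3788 = +100 kJ
For 2× the reaction as written: 2 × (+100) = +200 kJ

ΔH = +200 kJ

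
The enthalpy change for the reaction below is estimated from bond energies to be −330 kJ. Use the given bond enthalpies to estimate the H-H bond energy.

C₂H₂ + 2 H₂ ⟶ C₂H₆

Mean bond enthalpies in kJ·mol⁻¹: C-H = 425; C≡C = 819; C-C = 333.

D(H-H) ≈ 442 kJ/mol

Let D be the H-H bond energy.
Σ(broken) = 1×819 + 2×425 + 2×D = 1669 + 2D
Σ(formed) = 1×333 + 6×425 = 2883
ΔH = Σ(broken) − Σ(formed) = (1669 + 2D) − (2883) = −1214 + 2D
Setting this equal to −330 kJ gives 2D = 884, so D = 442 kJ/mol.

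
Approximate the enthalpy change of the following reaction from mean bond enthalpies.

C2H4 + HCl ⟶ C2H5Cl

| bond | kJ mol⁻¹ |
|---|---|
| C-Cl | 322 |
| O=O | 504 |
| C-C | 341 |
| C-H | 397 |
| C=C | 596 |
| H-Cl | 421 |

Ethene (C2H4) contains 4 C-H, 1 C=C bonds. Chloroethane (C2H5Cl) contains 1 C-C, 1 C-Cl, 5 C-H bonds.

Bonds broken (reactants):
  C-H: 4 × 397 = 1588
  C=C: 1 × 596 = 596
  H-Cl: 1 × 421 = 421
  Σ(broken) = 2605 kJ
Bonds formed (products):
  C-C: 1 × 341 = 341
  C-Cl: 1 × 322 = 322
  C-H: 5 × 397 = 1985
  Σ(formed) = 2648 kJ
ΔH = Σ(broken) − Σ(formed) = 2605 − 2648 = −43 kJ

ΔH ≈ −43 kJ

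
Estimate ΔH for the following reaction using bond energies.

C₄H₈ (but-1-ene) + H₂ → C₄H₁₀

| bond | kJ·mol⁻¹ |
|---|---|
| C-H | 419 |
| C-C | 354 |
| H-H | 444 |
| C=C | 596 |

ΔH ≈ −152 kJ

Bonds broken (reactants):
  C-C: 2 × 354 = 708
  C-H: 8 × 419 = 3352
  C=C: 1 × 596 = 596
  H-H: 1 × 444 = 444
  Σ(broken) = 5100 kJ
Bonds formed (products):
  C-C: 3 × 354 = 1062
  C-H: 10 × 419 = 4190
  Σ(formed) = 5252 kJ
ΔH = Σ(broken) − Σ(formed) = 5100 − 5252 = −152 kJ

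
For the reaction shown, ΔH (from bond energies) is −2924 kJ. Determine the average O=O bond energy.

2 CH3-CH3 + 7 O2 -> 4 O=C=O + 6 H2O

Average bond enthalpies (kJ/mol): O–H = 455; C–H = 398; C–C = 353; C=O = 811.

D(O=O) ≈ 506 kJ/mol

Let D be the O=O bond energy.
Σ(broken) = 2×353 + 12×398 + 7×D = 5482 + 7D
Σ(formed) = 8×811 + 12×455 = 11948
ΔH = Σ(broken) − Σ(formed) = (5482 + 7D) − (11948) = −6466 + 7D
Setting this equal to −2924 kJ gives 7D = 3542, so D = 506 kJ/mol.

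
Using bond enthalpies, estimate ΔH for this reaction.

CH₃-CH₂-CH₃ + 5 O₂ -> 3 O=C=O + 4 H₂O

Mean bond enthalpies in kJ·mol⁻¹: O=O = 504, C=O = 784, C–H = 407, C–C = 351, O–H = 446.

Bonds broken (reactants):
  C–C: 2 × 351 = 702
  C–H: 8 × 407 = 3256
  O=O: 5 × 504 = 2520
  Σ(broken) = 6478 kJ
Bonds formed (products):
  C=O: 6 × 784 = 4704
  O–H: 8 × 446 = 3568
  Σ(formed) = 8272 kJ
ΔH = Σ(broken) − Σ(formed) = 6478 − 8272 = −1794 kJ

ΔH ≈ −1794 kJ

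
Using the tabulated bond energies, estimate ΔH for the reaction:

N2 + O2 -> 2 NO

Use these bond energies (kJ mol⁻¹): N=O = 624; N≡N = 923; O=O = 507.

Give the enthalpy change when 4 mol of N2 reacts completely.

Bonds broken (reactants):
  N≡N: 1 × 923 = 923
  O=O: 1 × 507 = 507
  Σ(broken) = 1430 kJ
Bonds formed (products):
  N=O: 2 × 624 = 1248
  Σ(formed) = 1248 kJ
ΔH = Σ(broken) − Σ(formed) = 1430 − 1248 = +182 kJ
For 4× the reaction as written: 4 × (+182) = +728 kJ

ΔH = +728 kJ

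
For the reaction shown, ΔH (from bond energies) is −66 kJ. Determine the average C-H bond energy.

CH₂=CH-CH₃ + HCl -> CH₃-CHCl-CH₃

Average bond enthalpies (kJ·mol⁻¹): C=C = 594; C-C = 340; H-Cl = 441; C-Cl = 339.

Let D be the C-H bond energy.
Σ(broken) = 1×340 + 6×D + 1×594 + 1×441 = 1375 + 6D
Σ(formed) = 2×340 + 1×339 + 7×D = 1019 + 7D
ΔH = Σ(broken) − Σ(formed) = (1375 + 6D) − (1019 + 7D) = +356 − D
Setting this equal to −66 kJ gives D = 422 kJ/mol.

D(C-H) ≈ 422 kJ/mol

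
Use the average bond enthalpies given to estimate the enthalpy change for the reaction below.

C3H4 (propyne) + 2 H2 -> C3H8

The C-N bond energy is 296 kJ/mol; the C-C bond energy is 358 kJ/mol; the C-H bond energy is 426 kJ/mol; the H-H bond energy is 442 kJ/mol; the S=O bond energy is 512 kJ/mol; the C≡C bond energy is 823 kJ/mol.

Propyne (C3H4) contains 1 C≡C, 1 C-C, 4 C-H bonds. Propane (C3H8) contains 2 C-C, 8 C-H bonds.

ΔH ≈ −355 kJ

Bonds broken (reactants):
  C≡C: 1 × 823 = 823
  C-C: 1 × 358 = 358
  C-H: 4 × 426 = 1704
  H-H: 2 × 442 = 884
  Σ(broken) = 3769 kJ
Bonds formed (products):
  C-C: 2 × 358 = 716
  C-H: 8 × 426 = 3408
  Σ(formed) = 4124 kJ
ΔH = Σ(broken) − Σ(formed) = 3769 − 4124 = −355 kJ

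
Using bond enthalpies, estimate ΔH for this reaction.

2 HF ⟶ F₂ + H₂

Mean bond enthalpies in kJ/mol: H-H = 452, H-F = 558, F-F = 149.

ΔH ≈ +515 kJ

Bonds broken (reactants):
  H-F: 2 × 558 = 1116
  Σ(broken) = 1116 kJ
Bonds formed (products):
  F-F: 1 × 149 = 149
  H-H: 1 × 452 = 452
  Σ(formed) = 601 kJ
ΔH = Σ(broken) − Σ(formed) = 1116 − 601 = +515 kJ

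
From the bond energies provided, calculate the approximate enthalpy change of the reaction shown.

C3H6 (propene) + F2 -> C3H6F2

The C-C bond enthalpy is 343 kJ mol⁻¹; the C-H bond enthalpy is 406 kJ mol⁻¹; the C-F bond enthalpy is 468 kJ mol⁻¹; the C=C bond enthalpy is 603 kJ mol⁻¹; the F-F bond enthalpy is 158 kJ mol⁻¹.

Bonds broken (reactants):
  C-C: 1 × 343 = 343
  C-H: 6 × 406 = 2436
  C=C: 1 × 603 = 603
  F-F: 1 × 158 = 158
  Σ(broken) = 3540 kJ
Bonds formed (products):
  C-C: 2 × 343 = 686
  C-F: 2 × 468 = 936
  C-H: 6 × 406 = 2436
  Σ(formed) = 4058 kJ
ΔH = Σ(broken) − Σ(formed) = 3540 − 4058 = −518 kJ

ΔH ≈ −518 kJ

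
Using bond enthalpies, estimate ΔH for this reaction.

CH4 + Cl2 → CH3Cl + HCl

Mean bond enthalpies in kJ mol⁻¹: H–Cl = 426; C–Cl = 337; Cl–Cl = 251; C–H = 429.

ΔH ≈ −83 kJ

Bonds broken (reactants):
  C–H: 4 × 429 = 1716
  Cl–Cl: 1 × 251 = 251
  Σ(broken) = 1967 kJ
Bonds formed (products):
  C–Cl: 1 × 337 = 337
  C–H: 3 × 429 = 1287
  H–Cl: 1 × 426 = 426
  Σ(formed) = 2050 kJ
ΔH = Σ(broken) − Σ(formed) = 1967 − 2050 = −83 kJ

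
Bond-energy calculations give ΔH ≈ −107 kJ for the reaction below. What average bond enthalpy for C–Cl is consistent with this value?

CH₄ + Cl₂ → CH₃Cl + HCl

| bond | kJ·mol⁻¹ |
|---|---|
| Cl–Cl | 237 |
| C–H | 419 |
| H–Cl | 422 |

Let D be the C–Cl bond energy.
Σ(broken) = 4×419 + 1×237 = 1913
Σ(formed) = 1×D + 3×419 + 1×422 = 1679 + D
ΔH = Σ(broken) − Σ(formed) = (1913) − (1679 + D) = +234 − D
Setting this equal to −107 kJ gives D = 341 kJ/mol.

D(C–Cl) ≈ 341 kJ/mol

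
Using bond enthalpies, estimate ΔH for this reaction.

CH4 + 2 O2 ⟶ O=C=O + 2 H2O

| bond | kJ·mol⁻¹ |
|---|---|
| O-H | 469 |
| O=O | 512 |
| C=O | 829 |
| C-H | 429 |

Bonds broken (reactants):
  C-H: 4 × 429 = 1716
  O=O: 2 × 512 = 1024
  Σ(broken) = 2740 kJ
Bonds formed (products):
  C=O: 2 × 829 = 1658
  O-H: 4 × 469 = 1876
  Σ(formed) = 3534 kJ
ΔH = Σ(broken) − Σ(formed) = 2740 − 3534 = −794 kJ

ΔH ≈ −794 kJ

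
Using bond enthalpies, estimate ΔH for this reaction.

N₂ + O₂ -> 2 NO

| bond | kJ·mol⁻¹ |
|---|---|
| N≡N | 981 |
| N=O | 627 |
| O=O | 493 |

Bonds broken (reactants):
  N≡N: 1 × 981 = 981
  O=O: 1 × 493 = 493
  Σ(broken) = 1474 kJ
Bonds formed (products):
  N=O: 2 × 627 = 1254
  Σ(formed) = 1254 kJ
ΔH = Σ(broken) − Σ(formed) = 1474 − 1254 = +220 kJ

ΔH ≈ +220 kJ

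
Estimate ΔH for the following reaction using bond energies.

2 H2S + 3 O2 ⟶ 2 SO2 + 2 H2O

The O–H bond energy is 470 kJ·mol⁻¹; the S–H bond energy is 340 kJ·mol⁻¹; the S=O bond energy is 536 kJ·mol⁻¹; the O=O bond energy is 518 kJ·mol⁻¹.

ΔH ≈ −1110 kJ

Bonds broken (reactants):
  O=O: 3 × 518 = 1554
  S–H: 4 × 340 = 1360
  Σ(broken) = 2914 kJ
Bonds formed (products):
  O–H: 4 × 470 = 1880
  S=O: 4 × 536 = 2144
  Σ(formed) = 4024 kJ
ΔH = Σ(broken) − Σ(formed) = 2914 − 4024 = −1110 kJ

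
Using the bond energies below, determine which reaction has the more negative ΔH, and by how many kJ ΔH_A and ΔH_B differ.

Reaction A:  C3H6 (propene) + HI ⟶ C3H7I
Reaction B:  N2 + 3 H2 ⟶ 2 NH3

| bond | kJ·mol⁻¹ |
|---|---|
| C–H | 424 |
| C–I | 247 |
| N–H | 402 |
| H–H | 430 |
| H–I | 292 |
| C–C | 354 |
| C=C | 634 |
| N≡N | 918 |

Reaction B, by 105 kJ

Reaction A:
  Bonds broken (reactants):
    C–C: 1 × 354 = 354
    C–H: 6 × 424 = 2544
    C=C: 1 × 634 = 634
    H–I: 1 × 292 = 292
    Σ(broken) = 3824 kJ
  Bonds formed (products):
    C–C: 2 × 354 = 708
    C–H: 7 × 424 = 2968
    C–I: 1 × 247 = 247
    Σ(formed) = 3923 kJ
  ΔH_A = 3824 − 3923 = −99 kJ
Reaction B:
  Bonds broken (reactants):
    H–H: 3 × 430 = 1290
    N≡N: 1 × 918 = 918
    Σ(broken) = 2208 kJ
  Bonds formed (products):
    N–H: 6 × 402 = 2412
    Σ(formed) = 2412 kJ
  ΔH_B = 2208 − 2412 = −204 kJ
ΔH_A − ΔH_B = +105 kJ, so reaction B has the more negative ΔH; |ΔH_A − ΔH_B| = 105 kJ.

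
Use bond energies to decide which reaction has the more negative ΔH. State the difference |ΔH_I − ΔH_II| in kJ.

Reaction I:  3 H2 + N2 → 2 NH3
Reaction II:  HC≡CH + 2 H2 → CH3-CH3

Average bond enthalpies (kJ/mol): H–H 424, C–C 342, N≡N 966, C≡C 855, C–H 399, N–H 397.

Reaction II, by 91 kJ

Reaction I:
  Bonds broken (reactants):
    H–H: 3 × 424 = 1272
    N≡N: 1 × 966 = 966
    Σ(broken) = 2238 kJ
  Bonds formed (products):
    N–H: 6 × 397 = 2382
    Σ(formed) = 2382 kJ
  ΔH_I = 2238 − 2382 = −144 kJ
Reaction II:
  Bonds broken (reactants):
    C≡C: 1 × 855 = 855
    C–H: 2 × 399 = 798
    H–H: 2 × 424 = 848
    Σ(broken) = 2501 kJ
  Bonds formed (products):
    C–C: 1 × 342 = 342
    C–H: 6 × 399 = 2394
    Σ(formed) = 2736 kJ
  ΔH_II = 2501 − 2736 = −235 kJ
ΔH_I − ΔH_II = +91 kJ, so reaction II has the more negative ΔH; |ΔH_I − ΔH_II| = 91 kJ.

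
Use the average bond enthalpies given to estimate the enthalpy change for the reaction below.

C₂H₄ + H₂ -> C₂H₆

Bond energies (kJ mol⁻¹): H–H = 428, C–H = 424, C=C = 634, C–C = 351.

ΔH ≈ −137 kJ

Bonds broken (reactants):
  C–H: 4 × 424 = 1696
  C=C: 1 × 634 = 634
  H–H: 1 × 428 = 428
  Σ(broken) = 2758 kJ
Bonds formed (products):
  C–C: 1 × 351 = 351
  C–H: 6 × 424 = 2544
  Σ(formed) = 2895 kJ
ΔH = Σ(broken) − Σ(formed) = 2758 − 2895 = −137 kJ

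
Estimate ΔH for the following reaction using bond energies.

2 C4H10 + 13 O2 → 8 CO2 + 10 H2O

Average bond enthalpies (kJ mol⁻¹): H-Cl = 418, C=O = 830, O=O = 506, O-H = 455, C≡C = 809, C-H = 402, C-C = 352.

ΔH ≈ −5650 kJ

Bonds broken (reactants):
  C-C: 6 × 352 = 2112
  C-H: 20 × 402 = 8040
  O=O: 13 × 506 = 6578
  Σ(broken) = 16730 kJ
Bonds formed (products):
  C=O: 16 × 830 = 13280
  O-H: 20 × 455 = 9100
  Σ(formed) = 22380 kJ
ΔH = Σ(broken) − Σ(formed) = 16730 − 22380 = −5650 kJ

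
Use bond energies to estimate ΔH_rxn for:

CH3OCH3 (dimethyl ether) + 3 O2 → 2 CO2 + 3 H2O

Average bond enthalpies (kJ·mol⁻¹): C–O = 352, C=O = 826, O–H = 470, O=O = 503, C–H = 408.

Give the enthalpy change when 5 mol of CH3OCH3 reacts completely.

Bonds broken (reactants):
  C–H: 6 × 408 = 2448
  C–O: 2 × 352 = 704
  O=O: 3 × 503 = 1509
  Σ(broken) = 4661 kJ
Bonds formed (products):
  C=O: 4 × 826 = 3304
  O–H: 6 × 470 = 2820
  Σ(formed) = 6124 kJ
ΔH = Σ(broken) − Σ(formed) = 4661 − 6124 = −1463 kJ
For 5× the reaction as written: 5 × (−1463) = −7315 kJ

ΔH = −7315 kJ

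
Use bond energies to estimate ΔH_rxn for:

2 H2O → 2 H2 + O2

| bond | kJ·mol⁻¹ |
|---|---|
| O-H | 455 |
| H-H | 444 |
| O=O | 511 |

ΔH ≈ +421 kJ

Bonds broken (reactants):
  O-H: 4 × 455 = 1820
  Σ(broken) = 1820 kJ
Bonds formed (products):
  H-H: 2 × 444 = 888
  O=O: 1 × 511 = 511
  Σ(formed) = 1399 kJ
ΔH = Σ(broken) − Σ(formed) = 1820 − 1399 = +421 kJ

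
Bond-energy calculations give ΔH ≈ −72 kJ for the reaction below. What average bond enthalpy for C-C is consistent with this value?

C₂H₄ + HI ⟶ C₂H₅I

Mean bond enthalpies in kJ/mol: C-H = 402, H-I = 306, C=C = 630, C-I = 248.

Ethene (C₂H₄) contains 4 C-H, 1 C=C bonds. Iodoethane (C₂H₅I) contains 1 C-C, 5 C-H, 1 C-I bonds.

D(C-C) ≈ 358 kJ/mol

Let D be the C-C bond energy.
Σ(broken) = 4×402 + 1×630 + 1×306 = 2544
Σ(formed) = 1×D + 5×402 + 1×248 = 2258 + D
ΔH = Σ(broken) − Σ(formed) = (2544) − (2258 + D) = +286 − D
Setting this equal to −72 kJ gives D = 358 kJ/mol.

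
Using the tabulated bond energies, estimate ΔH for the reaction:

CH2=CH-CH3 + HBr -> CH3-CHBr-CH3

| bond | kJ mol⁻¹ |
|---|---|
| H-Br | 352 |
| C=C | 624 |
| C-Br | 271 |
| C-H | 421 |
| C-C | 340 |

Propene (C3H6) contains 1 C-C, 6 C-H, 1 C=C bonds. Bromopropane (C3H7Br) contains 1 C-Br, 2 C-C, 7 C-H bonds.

Bonds broken (reactants):
  C-C: 1 × 340 = 340
  C-H: 6 × 421 = 2526
  C=C: 1 × 624 = 624
  H-Br: 1 × 352 = 352
  Σ(broken) = 3842 kJ
Bonds formed (products):
  C-Br: 1 × 271 = 271
  C-C: 2 × 340 = 680
  C-H: 7 × 421 = 2947
  Σ(formed) = 3898 kJ
ΔH = Σ(broken) − Σ(formed) = 3842 − 3898 = −56 kJ

ΔH ≈ −56 kJ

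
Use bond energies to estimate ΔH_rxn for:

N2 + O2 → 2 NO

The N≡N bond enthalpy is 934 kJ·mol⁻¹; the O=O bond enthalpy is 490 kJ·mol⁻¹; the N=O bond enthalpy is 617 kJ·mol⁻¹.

Bonds broken (reactants):
  N≡N: 1 × 934 = 934
  O=O: 1 × 490 = 490
  Σ(broken) = 1424 kJ
Bonds formed (products):
  N=O: 2 × 617 = 1234
  Σ(formed) = 1234 kJ
ΔH = Σ(broken) − Σ(formed) = 1424 − 1234 = +190 kJ

ΔH ≈ +190 kJ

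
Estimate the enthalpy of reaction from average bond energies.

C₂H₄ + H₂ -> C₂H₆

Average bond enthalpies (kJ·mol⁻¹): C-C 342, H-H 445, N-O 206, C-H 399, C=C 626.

ΔH ≈ −69 kJ

Bonds broken (reactants):
  C-H: 4 × 399 = 1596
  C=C: 1 × 626 = 626
  H-H: 1 × 445 = 445
  Σ(broken) = 2667 kJ
Bonds formed (products):
  C-C: 1 × 342 = 342
  C-H: 6 × 399 = 2394
  Σ(formed) = 2736 kJ
ΔH = Σ(broken) − Σ(formed) = 2667 − 2736 = −69 kJ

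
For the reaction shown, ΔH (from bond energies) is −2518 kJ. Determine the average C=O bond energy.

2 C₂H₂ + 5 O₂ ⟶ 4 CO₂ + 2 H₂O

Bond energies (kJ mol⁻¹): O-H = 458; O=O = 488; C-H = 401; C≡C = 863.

D(C=O) ≈ 807 kJ/mol

Let D be the C=O bond energy.
Σ(broken) = 2×863 + 4×401 + 5×488 = 5770
Σ(formed) = 8×D + 4×458 = 1832 + 8D
ΔH = Σ(broken) − Σ(formed) = (5770) − (1832 + 8D) = +3938 − 8D
Setting this equal to −2518 kJ gives 8D = 6456, so D = 807 kJ/mol.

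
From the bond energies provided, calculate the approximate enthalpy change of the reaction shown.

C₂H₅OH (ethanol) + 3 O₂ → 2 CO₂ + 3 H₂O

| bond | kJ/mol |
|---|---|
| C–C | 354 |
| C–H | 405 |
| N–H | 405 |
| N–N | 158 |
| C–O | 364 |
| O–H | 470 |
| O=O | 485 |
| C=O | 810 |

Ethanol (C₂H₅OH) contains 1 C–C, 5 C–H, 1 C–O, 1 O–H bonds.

Bonds broken (reactants):
  C–C: 1 × 354 = 354
  C–H: 5 × 405 = 2025
  C–O: 1 × 364 = 364
  O–H: 1 × 470 = 470
  O=O: 3 × 485 = 1455
  Σ(broken) = 4668 kJ
Bonds formed (products):
  C=O: 4 × 810 = 3240
  O–H: 6 × 470 = 2820
  Σ(formed) = 6060 kJ
ΔH = Σ(broken) − Σ(formed) = 4668 − 6060 = −1392 kJ

ΔH ≈ −1392 kJ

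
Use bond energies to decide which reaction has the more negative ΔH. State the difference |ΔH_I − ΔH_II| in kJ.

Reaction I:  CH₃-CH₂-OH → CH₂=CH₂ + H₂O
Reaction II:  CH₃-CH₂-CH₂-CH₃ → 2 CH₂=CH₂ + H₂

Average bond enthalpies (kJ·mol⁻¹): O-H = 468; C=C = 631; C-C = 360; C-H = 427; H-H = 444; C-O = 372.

Reaction I, by 168 kJ

Reaction I:
  Bonds broken (reactants):
    C-C: 1 × 360 = 360
    C-H: 5 × 427 = 2135
    C-O: 1 × 372 = 372
    O-H: 1 × 468 = 468
    Σ(broken) = 3335 kJ
  Bonds formed (products):
    C-H: 4 × 427 = 1708
    C=C: 1 × 631 = 631
    O-H: 2 × 468 = 936
    Σ(formed) = 3275 kJ
  ΔH_I = 3335 − 3275 = +60 kJ
Reaction II:
  Bonds broken (reactants):
    C-C: 3 × 360 = 1080
    C-H: 10 × 427 = 4270
    Σ(broken) = 5350 kJ
  Bonds formed (products):
    C-H: 8 × 427 = 3416
    C=C: 2 × 631 = 1262
    H-H: 1 × 444 = 444
    Σ(formed) = 5122 kJ
  ΔH_II = 5350 − 5122 = +228 kJ
ΔH_I − ΔH_II = −168 kJ, so reaction I has the more negative ΔH; |ΔH_I − ΔH_II| = 168 kJ.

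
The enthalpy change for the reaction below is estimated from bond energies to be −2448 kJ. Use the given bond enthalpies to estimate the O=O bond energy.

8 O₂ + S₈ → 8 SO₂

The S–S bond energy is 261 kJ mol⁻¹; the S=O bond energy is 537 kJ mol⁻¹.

Let D be the O=O bond energy.
Σ(broken) = 8×D + 8×261 = 2088 + 8D
Σ(formed) = 16×537 = 8592
ΔH = Σ(broken) − Σ(formed) = (2088 + 8D) − (8592) = −6504 + 8D
Setting this equal to −2448 kJ gives 8D = 4056, so D = 507 kJ/mol.

D(O=O) ≈ 507 kJ/mol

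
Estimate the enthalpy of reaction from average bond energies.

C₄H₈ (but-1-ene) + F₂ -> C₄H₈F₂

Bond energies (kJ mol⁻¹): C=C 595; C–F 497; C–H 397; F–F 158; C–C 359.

ΔH ≈ −600 kJ

Bonds broken (reactants):
  C–C: 2 × 359 = 718
  C–H: 8 × 397 = 3176
  C=C: 1 × 595 = 595
  F–F: 1 × 158 = 158
  Σ(broken) = 4647 kJ
Bonds formed (products):
  C–C: 3 × 359 = 1077
  C–F: 2 × 497 = 994
  C–H: 8 × 397 = 3176
  Σ(formed) = 5247 kJ
ΔH = Σ(broken) − Σ(formed) = 4647 − 5247 = −600 kJ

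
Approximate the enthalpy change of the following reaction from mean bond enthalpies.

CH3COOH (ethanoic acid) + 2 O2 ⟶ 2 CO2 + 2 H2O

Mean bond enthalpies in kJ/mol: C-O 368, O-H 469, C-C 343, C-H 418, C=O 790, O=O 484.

ΔH ≈ −844 kJ

Bonds broken (reactants):
  C-C: 1 × 343 = 343
  C-H: 3 × 418 = 1254
  C-O: 1 × 368 = 368
  C=O: 1 × 790 = 790
  O-H: 1 × 469 = 469
  O=O: 2 × 484 = 968
  Σ(broken) = 4192 kJ
Bonds formed (products):
  C=O: 4 × 790 = 3160
  O-H: 4 × 469 = 1876
  Σ(formed) = 5036 kJ
ΔH = Σ(broken) − Σ(formed) = 4192 − 5036 = −844 kJ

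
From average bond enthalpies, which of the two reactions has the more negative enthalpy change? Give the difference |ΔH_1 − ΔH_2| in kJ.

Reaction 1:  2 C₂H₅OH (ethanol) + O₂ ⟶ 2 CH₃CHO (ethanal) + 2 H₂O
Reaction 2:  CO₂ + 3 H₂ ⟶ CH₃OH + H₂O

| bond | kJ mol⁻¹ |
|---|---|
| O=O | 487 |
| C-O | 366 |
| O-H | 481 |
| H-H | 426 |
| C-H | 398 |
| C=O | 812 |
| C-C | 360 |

Reaction 1, by 470 kJ

Reaction 1:
  Bonds broken (reactants):
    C-C: 2 × 360 = 720
    C-H: 10 × 398 = 3980
    C-O: 2 × 366 = 732
    O-H: 2 × 481 = 962
    O=O: 1 × 487 = 487
    Σ(broken) = 6881 kJ
  Bonds formed (products):
    C-C: 2 × 360 = 720
    C-H: 8 × 398 = 3184
    C=O: 2 × 812 = 1624
    O-H: 4 × 481 = 1924
    Σ(formed) = 7452 kJ
  ΔH_1 = 6881 − 7452 = −571 kJ
Reaction 2:
  Bonds broken (reactants):
    C=O: 2 × 812 = 1624
    H-H: 3 × 426 = 1278
    Σ(broken) = 2902 kJ
  Bonds formed (products):
    C-H: 3 × 398 = 1194
    C-O: 1 × 366 = 366
    O-H: 3 × 481 = 1443
    Σ(formed) = 3003 kJ
  ΔH_2 = 2902 − 3003 = −101 kJ
ΔH_1 − ΔH_2 = −470 kJ, so reaction 1 has the more negative ΔH; |ΔH_1 − ΔH_2| = 470 kJ.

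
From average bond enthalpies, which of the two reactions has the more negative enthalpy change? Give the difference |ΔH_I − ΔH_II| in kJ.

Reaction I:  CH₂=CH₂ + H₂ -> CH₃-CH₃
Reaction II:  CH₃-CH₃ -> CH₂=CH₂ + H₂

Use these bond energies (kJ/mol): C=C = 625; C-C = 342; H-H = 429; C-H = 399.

Reaction I, by 172 kJ

Reaction I:
  Bonds broken (reactants):
    C-H: 4 × 399 = 1596
    C=C: 1 × 625 = 625
    H-H: 1 × 429 = 429
    Σ(broken) = 2650 kJ
  Bonds formed (products):
    C-C: 1 × 342 = 342
    C-H: 6 × 399 = 2394
    Σ(formed) = 2736 kJ
  ΔH_I = 2650 − 2736 = −86 kJ
Reaction II:
  Bonds broken (reactants):
    C-C: 1 × 342 = 342
    C-H: 6 × 399 = 2394
    Σ(broken) = 2736 kJ
  Bonds formed (products):
    C-H: 4 × 399 = 1596
    C=C: 1 × 625 = 625
    H-H: 1 × 429 = 429
    Σ(formed) = 2650 kJ
  ΔH_II = 2736 − 2650 = +86 kJ
ΔH_I − ΔH_II = −172 kJ, so reaction I has the more negative ΔH; |ΔH_I − ΔH_II| = 172 kJ.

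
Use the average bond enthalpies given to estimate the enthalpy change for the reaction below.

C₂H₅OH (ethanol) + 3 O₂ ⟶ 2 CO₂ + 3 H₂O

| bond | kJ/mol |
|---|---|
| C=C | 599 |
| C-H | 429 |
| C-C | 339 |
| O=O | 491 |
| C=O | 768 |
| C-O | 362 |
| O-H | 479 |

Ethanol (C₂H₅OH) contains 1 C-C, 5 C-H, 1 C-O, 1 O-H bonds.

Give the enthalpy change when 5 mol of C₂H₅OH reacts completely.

ΔH = −5740 kJ

Bonds broken (reactants):
  C-C: 1 × 339 = 339
  C-H: 5 × 429 = 2145
  C-O: 1 × 362 = 362
  O-H: 1 × 479 = 479
  O=O: 3 × 491 = 1473
  Σ(broken) = 4798 kJ
Bonds formed (products):
  C=O: 4 × 768 = 3072
  O-H: 6 × 479 = 2874
  Σ(formed) = 5946 kJ
ΔH = Σ(broken) − Σ(formed) = 4798 − 5946 = −1148 kJ
For 5× the reaction as written: 5 × (−1148) = −5740 kJ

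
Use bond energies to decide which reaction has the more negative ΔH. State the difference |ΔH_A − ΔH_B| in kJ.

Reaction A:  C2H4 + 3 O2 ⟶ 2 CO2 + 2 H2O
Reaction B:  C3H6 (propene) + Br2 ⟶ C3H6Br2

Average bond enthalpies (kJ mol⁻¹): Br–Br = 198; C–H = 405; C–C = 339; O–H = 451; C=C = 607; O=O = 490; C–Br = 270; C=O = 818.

Reaction A, by 1305 kJ

Reaction A:
  Bonds broken (reactants):
    C–H: 4 × 405 = 1620
    C=C: 1 × 607 = 607
    O=O: 3 × 490 = 1470
    Σ(broken) = 3697 kJ
  Bonds formed (products):
    C=O: 4 × 818 = 3272
    O–H: 4 × 451 = 1804
    Σ(formed) = 5076 kJ
  ΔH_A = 3697 − 5076 = −1379 kJ
Reaction B:
  Bonds broken (reactants):
    Br–Br: 1 × 198 = 198
    C–C: 1 × 339 = 339
    C–H: 6 × 405 = 2430
    C=C: 1 × 607 = 607
    Σ(broken) = 3574 kJ
  Bonds formed (products):
    C–Br: 2 × 270 = 540
    C–C: 2 × 339 = 678
    C–H: 6 × 405 = 2430
    Σ(formed) = 3648 kJ
  ΔH_B = 3574 − 3648 = −74 kJ
ΔH_A − ΔH_B = −1305 kJ, so reaction A has the more negative ΔH; |ΔH_A − ΔH_B| = 1305 kJ.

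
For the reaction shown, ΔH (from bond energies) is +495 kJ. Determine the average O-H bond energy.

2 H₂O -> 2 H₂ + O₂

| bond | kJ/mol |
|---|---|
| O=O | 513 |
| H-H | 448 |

Let D be the O-H bond energy.
Σ(broken) = 4×D = 4D
Σ(formed) = 2×448 + 1×513 = 1409
ΔH = Σ(broken) − Σ(formed) = (4D) − (1409) = −1409 + 4D
Setting this equal to +495 kJ gives 4D = 1904, so D = 476 kJ/mol.

D(O-H) ≈ 476 kJ/mol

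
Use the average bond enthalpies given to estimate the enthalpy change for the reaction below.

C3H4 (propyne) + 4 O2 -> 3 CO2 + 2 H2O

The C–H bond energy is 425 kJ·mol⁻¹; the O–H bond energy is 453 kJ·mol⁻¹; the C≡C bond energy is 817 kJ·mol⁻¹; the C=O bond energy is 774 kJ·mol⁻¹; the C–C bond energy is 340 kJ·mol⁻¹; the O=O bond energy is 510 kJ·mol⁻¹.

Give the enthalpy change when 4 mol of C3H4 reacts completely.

Bonds broken (reactants):
  C≡C: 1 × 817 = 817
  C–C: 1 × 340 = 340
  C–H: 4 × 425 = 1700
  O=O: 4 × 510 = 2040
  Σ(broken) = 4897 kJ
Bonds formed (products):
  C=O: 6 × 774 = 4644
  O–H: 4 × 453 = 1812
  Σ(formed) = 6456 kJ
ΔH = Σ(broken) − Σ(formed) = 4897 − 6456 = −1559 kJ
For 4× the reaction as written: 4 × (−1559) = −6236 kJ

ΔH = −6236 kJ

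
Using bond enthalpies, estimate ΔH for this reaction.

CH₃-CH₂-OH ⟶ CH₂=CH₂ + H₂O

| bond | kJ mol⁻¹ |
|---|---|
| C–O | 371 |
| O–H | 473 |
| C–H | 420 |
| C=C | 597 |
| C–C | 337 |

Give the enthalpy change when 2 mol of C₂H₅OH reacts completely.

ΔH = +116 kJ

Bonds broken (reactants):
  C–C: 1 × 337 = 337
  C–H: 5 × 420 = 2100
  C–O: 1 × 371 = 371
  O–H: 1 × 473 = 473
  Σ(broken) = 3281 kJ
Bonds formed (products):
  C–H: 4 × 420 = 1680
  C=C: 1 × 597 = 597
  O–H: 2 × 473 = 946
  Σ(formed) = 3223 kJ
ΔH = Σ(broken) − Σ(formed) = 3281 − 3223 = +58 kJ
For 2× the reaction as written: 2 × (+58) = +116 kJ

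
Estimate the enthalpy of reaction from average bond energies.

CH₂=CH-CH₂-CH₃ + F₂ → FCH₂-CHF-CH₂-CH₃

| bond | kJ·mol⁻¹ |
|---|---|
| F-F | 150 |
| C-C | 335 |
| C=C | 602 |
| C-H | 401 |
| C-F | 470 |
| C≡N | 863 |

Bonds broken (reactants):
  C-C: 2 × 335 = 670
  C-H: 8 × 401 = 3208
  C=C: 1 × 602 = 602
  F-F: 1 × 150 = 150
  Σ(broken) = 4630 kJ
Bonds formed (products):
  C-C: 3 × 335 = 1005
  C-F: 2 × 470 = 940
  C-H: 8 × 401 = 3208
  Σ(formed) = 5153 kJ
ΔH = Σ(broken) − Σ(formed) = 4630 − 5153 = −523 kJ

ΔH ≈ −523 kJ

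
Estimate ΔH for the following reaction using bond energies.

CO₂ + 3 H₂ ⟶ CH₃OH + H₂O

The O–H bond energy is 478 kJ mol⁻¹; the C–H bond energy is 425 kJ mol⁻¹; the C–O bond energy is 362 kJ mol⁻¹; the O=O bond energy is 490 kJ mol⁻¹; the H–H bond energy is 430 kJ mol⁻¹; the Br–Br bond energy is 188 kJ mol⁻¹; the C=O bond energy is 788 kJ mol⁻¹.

Bonds broken (reactants):
  C=O: 2 × 788 = 1576
  H–H: 3 × 430 = 1290
  Σ(broken) = 2866 kJ
Bonds formed (products):
  C–H: 3 × 425 = 1275
  C–O: 1 × 362 = 362
  O–H: 3 × 478 = 1434
  Σ(formed) = 3071 kJ
ΔH = Σ(broken) − Σ(formed) = 2866 − 3071 = −205 kJ

ΔH ≈ −205 kJ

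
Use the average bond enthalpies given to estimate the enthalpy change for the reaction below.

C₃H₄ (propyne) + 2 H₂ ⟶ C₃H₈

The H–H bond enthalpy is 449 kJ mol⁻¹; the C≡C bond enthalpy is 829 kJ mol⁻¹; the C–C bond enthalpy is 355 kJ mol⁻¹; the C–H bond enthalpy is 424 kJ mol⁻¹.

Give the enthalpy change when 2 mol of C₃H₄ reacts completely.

ΔH = −648 kJ

Bonds broken (reactants):
  C≡C: 1 × 829 = 829
  C–C: 1 × 355 = 355
  C–H: 4 × 424 = 1696
  H–H: 2 × 449 = 898
  Σ(broken) = 3778 kJ
Bonds formed (products):
  C–C: 2 × 355 = 710
  C–H: 8 × 424 = 3392
  Σ(formed) = 4102 kJ
ΔH = Σ(broken) − Σ(formed) = 3778 − 4102 = −324 kJ
For 2× the reaction as written: 2 × (−324) = −648 kJ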